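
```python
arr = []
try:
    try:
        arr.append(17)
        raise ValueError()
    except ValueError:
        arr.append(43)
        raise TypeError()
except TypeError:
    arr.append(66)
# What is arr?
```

Step-by-step execution trace:
1. Inner try: `arr.append(17)` → arr = [17].
2. `raise ValueError()` raises ValueError.
3. Inner `except ValueError` matches → `arr.append(43)` → arr = [17, 43].
4. `raise TypeError()` raises TypeError; propagates to outer try.
5. Outer `except TypeError` matches → `arr.append(66)` → arr = [17, 43, 66].
Result: [17, 43, 66]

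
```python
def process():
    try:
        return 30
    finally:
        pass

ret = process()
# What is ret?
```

Step-by-step execution trace:
1. `process()` enters try: `return 30` sets pending return value 30.
2. Before returning, `finally: pass` runs (no effect).
3. process() returns 30 → ret = 30.
Result: 30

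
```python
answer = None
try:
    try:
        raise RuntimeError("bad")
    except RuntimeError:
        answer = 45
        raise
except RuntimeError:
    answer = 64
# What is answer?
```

Step-by-step execution trace:
1. Inner try: `raise RuntimeError("bad")` raises RuntimeError.
2. Inner `except RuntimeError` matches → answer = 45.
3. bare `raise` re-raises the same RuntimeError.
4. Outer `except RuntimeError` matches → answer = 64.
Result: 64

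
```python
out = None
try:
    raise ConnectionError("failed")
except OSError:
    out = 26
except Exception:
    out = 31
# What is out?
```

Step-by-step execution trace:
1. `raise ConnectionError(...)` raises ConnectionError.
2. `except OSError` matches (ConnectionError is a subclass of OSError) → out = 26.
3. `except Exception` is not reached.
Result: 26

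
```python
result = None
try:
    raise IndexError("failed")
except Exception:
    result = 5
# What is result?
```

Step-by-step execution trace:
1. `raise IndexError(...)` raises IndexError.
2. `except Exception` matches (IndexError is a subclass of Exception) → result = 5.
Result: 5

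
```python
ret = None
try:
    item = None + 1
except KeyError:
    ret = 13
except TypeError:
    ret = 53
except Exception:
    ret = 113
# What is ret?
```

Step-by-step execution trace:
1. `item = None + 1` raises TypeError.
2. `except KeyError` does not match TypeError; skipped.
3. `except TypeError` matches → ret = 53.
4. Remaining except clauses are skipped.
Result: 53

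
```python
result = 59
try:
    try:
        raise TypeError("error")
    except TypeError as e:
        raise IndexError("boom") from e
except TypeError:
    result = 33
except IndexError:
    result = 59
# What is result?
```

Step-by-step execution trace:
1. Inner try raises TypeError; inner `except TypeError as e` catches it.
2. `raise IndexError(...) from e` raises IndexError (TypeError is attached as __cause__, but only IndexError is active).
3. Outer `except TypeError` does not match IndexError; skipped.
4. Outer `except IndexError` matches → result = 59.
Result: 59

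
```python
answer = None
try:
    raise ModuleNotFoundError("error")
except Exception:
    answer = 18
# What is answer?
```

Step-by-step execution trace:
1. `raise ModuleNotFoundError(...)` raises ModuleNotFoundError.
2. `except Exception` matches (ModuleNotFoundError is a subclass of Exception) → answer = 18.
Result: 18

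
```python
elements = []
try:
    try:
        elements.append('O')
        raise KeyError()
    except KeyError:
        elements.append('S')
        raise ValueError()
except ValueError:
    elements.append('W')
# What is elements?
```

Step-by-step execution trace:
1. Inner try: `elements.append('O')` → elements = ['O'].
2. `raise KeyError()` raises KeyError.
3. Inner `except KeyError` matches → `elements.append('S')` → elements = ['O', 'S'].
4. `raise ValueError()` raises ValueError; propagates to outer try.
5. Outer `except ValueError` matches → `elements.append('W')` → elements = ['O', 'S', 'W'].
Result: ['O', 'S', 'W']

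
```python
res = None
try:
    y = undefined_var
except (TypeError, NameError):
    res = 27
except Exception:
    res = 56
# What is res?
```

Step-by-step execution trace:
1. `y = undefined_var` raises NameError.
2. `except (TypeError, NameError)` matches (NameError is in the tuple) → res = 27.
3. `except Exception` is not reached.
Result: 27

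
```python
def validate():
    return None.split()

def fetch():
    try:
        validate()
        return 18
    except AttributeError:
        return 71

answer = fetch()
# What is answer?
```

Step-by-step execution trace:
1. `fetch()` calls `validate()`.
2. `validate()` evaluates `None.split()`, which raises AttributeError; it propagates to the caller.
3. `return 18` is not reached.
4. `except AttributeError` in fetch matches → returns 71.
5. answer = 71.
Result: 71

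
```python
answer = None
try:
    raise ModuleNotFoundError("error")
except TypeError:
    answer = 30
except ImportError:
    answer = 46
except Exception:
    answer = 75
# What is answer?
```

Step-by-step execution trace:
1. `raise ModuleNotFoundError(...)` raises ModuleNotFoundError.
2. `except TypeError` does not match (ModuleNotFoundError is not a subclass of TypeError); skipped.
3. `except ImportError` matches (ModuleNotFoundError is a subclass of ImportError) → answer = 46.
4. `except Exception` is not reached.
Result: 46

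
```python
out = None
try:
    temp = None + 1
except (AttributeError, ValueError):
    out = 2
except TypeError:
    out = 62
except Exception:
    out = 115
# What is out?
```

Step-by-step execution trace:
1. `temp = None + 1` raises TypeError.
2. `except (AttributeError, ValueError)` does not match TypeError; skipped.
3. `except TypeError` matches (exact type match) → out = 62.
4. `except Exception` is not reached.
Result: 62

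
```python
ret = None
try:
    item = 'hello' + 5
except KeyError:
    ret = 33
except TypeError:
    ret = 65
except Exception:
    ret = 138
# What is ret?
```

Step-by-step execution trace:
1. `item = 'hello' + 5` raises TypeError.
2. `except KeyError` does not match TypeError; skipped.
3. `except TypeError` matches → ret = 65.
4. Remaining except clauses are skipped.
Result: 65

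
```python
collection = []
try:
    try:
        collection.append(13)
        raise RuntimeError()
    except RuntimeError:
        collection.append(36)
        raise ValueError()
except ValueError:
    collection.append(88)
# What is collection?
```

Step-by-step execution trace:
1. Inner try: `collection.append(13)` → collection = [13].
2. `raise RuntimeError()` raises RuntimeError.
3. Inner `except RuntimeError` matches → `collection.append(36)` → collection = [13, 36].
4. `raise ValueError()` raises ValueError; propagates to outer try.
5. Outer `except ValueError` matches → `collection.append(88)` → collection = [13, 36, 88].
Result: [13, 36, 88]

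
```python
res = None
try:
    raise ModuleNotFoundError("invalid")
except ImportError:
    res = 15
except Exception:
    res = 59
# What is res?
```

Step-by-step execution trace:
1. `raise ModuleNotFoundError(...)` raises ModuleNotFoundError.
2. `except ImportError` matches (ModuleNotFoundError is a subclass of ImportError) → res = 15.
3. `except Exception` is not reached.
Result: 15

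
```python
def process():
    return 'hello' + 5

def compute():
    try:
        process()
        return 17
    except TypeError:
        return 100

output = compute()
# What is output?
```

Step-by-step execution trace:
1. `compute()` calls `process()`.
2. `process()` evaluates `'hello' + 5`, which raises TypeError; it propagates to the caller.
3. `return 17` is not reached.
4. `except TypeError` in compute matches → returns 100.
5. output = 100.
Result: 100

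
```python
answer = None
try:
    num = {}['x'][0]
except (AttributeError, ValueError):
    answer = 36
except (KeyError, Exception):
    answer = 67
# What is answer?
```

Step-by-step execution trace:
1. `num = {}['x'][0]` raises KeyError.
2. `except (AttributeError, ValueError)` does not match KeyError; skipped.
3. `except (KeyError, Exception)` matches (KeyError is in the tuple) → answer = 67.
Result: 67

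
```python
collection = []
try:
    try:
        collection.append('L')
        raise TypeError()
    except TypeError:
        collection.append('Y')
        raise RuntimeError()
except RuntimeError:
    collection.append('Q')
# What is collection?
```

Step-by-step execution trace:
1. Inner try: `collection.append('L')` → collection = ['L'].
2. `raise TypeError()` raises TypeError.
3. Inner `except TypeError` matches → `collection.append('Y')` → collection = ['L', 'Y'].
4. `raise RuntimeError()` raises RuntimeError; propagates to outer try.
5. Outer `except RuntimeError` matches → `collection.append('Q')` → collection = ['L', 'Y', 'Q'].
Result: ['L', 'Y', 'Q']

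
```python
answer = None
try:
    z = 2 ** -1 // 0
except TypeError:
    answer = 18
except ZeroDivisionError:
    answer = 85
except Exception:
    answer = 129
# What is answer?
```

Step-by-step execution trace:
1. `z = 2 ** -1 // 0` raises ZeroDivisionError.
2. `except TypeError` does not match ZeroDivisionError; skipped.
3. `except ZeroDivisionError` matches → answer = 85.
4. Remaining except clauses are skipped.
Result: 85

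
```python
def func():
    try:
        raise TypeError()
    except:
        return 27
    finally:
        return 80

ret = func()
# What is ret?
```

Step-by-step execution trace:
1. `func()` enters try: `raise TypeError()` raises TypeError.
2. bare `except` matches → `return 27` sets pending return value 27.
3. Before returning, `finally: return 80` runs and overrides the pending return.
4. func() returns 80 → ret = 80.
Result: 80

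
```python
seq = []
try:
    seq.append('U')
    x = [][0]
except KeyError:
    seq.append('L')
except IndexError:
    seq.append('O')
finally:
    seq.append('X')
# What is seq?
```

Step-by-step execution trace:
1. try: `seq.append('U')` → seq = ['U'].
2. `x = [][0]` raises IndexError.
3. `except KeyError` does not match IndexError; skipped.
4. `except IndexError` matches → `seq.append('O')` → seq = ['U', 'O'].
5. finally always runs: `seq.append('X')` → seq = ['U', 'O', 'X'].
Result: ['U', 'O', 'X']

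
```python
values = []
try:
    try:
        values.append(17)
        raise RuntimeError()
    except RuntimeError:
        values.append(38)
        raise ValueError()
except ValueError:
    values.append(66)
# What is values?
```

Step-by-step execution trace:
1. Inner try: `values.append(17)` → values = [17].
2. `raise RuntimeError()` raises RuntimeError.
3. Inner `except RuntimeError` matches → `values.append(38)` → values = [17, 38].
4. `raise ValueError()` raises ValueError; propagates to outer try.
5. Outer `except ValueError` matches → `values.append(66)` → values = [17, 38, 66].
Result: [17, 38, 66]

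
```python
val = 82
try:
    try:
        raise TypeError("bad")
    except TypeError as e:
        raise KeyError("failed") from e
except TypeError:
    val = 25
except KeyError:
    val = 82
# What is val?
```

Step-by-step execution trace:
1. Inner try raises TypeError; inner `except TypeError as e` catches it.
2. `raise KeyError(...) from e` raises KeyError (TypeError is attached as __cause__, but only KeyError is active).
3. Outer `except TypeError` does not match KeyError; skipped.
4. Outer `except KeyError` matches → val = 82.
Result: 82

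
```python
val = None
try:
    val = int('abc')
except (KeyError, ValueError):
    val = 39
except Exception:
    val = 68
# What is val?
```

Step-by-step execution trace:
1. `val = int('abc')` raises ValueError.
2. `except (KeyError, ValueError)` matches (ValueError is in the tuple) → val = 39.
3. `except Exception` is not reached.
Result: 39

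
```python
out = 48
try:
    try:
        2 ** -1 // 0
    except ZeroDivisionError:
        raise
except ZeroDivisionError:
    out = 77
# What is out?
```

Step-by-step execution trace:
1. Inner try: `2 ** -1 // 0` raises ZeroDivisionError.
2. Inner `except ZeroDivisionError` matches; bare `raise` re-raises the same ZeroDivisionError.
3. Outer `except ZeroDivisionError` matches → out = 77.
Result: 77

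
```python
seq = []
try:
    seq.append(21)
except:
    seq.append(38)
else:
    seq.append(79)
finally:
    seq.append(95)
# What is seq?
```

Step-by-step execution trace:
1. try: `seq.append(21)` → seq = [21]. No exception raised.
2. `except` is skipped.
3. `else` runs: `seq.append(79)` → seq = [21, 79].
4. `finally` always runs: `seq.append(95)` → seq = [21, 79, 95].
Result: [21, 79, 95]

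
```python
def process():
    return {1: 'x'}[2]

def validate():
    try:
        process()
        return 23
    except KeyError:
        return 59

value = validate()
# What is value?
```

Step-by-step execution trace:
1. `validate()` calls `process()`.
2. `process()` evaluates `{1: 'x'}[2]`, which raises KeyError; it propagates to the caller.
3. `return 23` is not reached.
4. `except KeyError` in validate matches → returns 59.
5. value = 59.
Result: 59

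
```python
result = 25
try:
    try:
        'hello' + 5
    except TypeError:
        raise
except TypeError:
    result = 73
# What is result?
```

Step-by-step execution trace:
1. Inner try: `'hello' + 5` raises TypeError.
2. Inner `except TypeError` matches; bare `raise` re-raises the same TypeError.
3. Outer `except TypeError` matches → result = 73.
Result: 73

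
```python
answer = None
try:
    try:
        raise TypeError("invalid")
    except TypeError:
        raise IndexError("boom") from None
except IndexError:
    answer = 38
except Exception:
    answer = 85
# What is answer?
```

Step-by-step execution trace:
1. Inner try raises TypeError; inner `except TypeError` catches it.
2. `raise IndexError(...) from None` raises IndexError (from None suppresses __context__, but the active exception is still IndexError).
3. Outer `except IndexError` matches → answer = 38.
4. `except Exception` is not reached.
Result: 38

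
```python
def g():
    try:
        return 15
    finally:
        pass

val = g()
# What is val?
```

Step-by-step execution trace:
1. `g()` enters try: `return 15` sets pending return value 15.
2. Before returning, `finally: pass` runs (no effect).
3. g() returns 15 → val = 15.
Result: 15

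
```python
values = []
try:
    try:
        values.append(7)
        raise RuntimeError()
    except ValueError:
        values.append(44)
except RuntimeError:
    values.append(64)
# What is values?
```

Step-by-step execution trace:
1. Inner try: `values.append(7)` → values = [7].
2. `raise RuntimeError()` raises RuntimeError.
3. Inner `except ValueError` does not match RuntimeError; exception propagates to outer try.
4. Outer `except RuntimeError` matches → `values.append(64)` → values = [7, 64].
Result: [7, 64]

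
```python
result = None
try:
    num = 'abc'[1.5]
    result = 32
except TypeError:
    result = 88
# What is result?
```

Step-by-step execution trace:
1. `num = 'abc'[1.5]` raises TypeError.
2. `result = 32` is not reached.
3. `except TypeError` matches → result = 88.
Result: 88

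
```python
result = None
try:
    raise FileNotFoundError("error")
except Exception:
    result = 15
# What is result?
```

Step-by-step execution trace:
1. `raise FileNotFoundError(...)` raises FileNotFoundError.
2. `except Exception` matches (FileNotFoundError is a subclass of Exception) → result = 15.
Result: 15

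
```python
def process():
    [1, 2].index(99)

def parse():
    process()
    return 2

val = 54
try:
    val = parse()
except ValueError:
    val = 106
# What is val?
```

Step-by-step execution trace:
1. val starts at 54.
2. try: `parse()` calls `process()`.
3. `process()` evaluates `[1, 2].index(99)`, which raises ValueError; it propagates through parse (uncaught).
4. `return 2` in parse is not reached; the assignment to val does not complete.
5. `except ValueError` matches → val = 106.
Result: 106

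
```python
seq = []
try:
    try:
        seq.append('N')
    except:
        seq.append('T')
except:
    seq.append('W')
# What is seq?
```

Step-by-step execution trace:
1. Inner try: `seq.append('N')` → seq = ['N']. No exception raised.
2. Inner `except` is skipped.
3. Inner try completes normally; outer `except` is skipped.
Result: ['N']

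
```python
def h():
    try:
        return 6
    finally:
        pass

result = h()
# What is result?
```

Step-by-step execution trace:
1. `h()` enters try: `return 6` sets pending return value 6.
2. Before returning, `finally: pass` runs (no effect).
3. h() returns 6 → result = 6.
Result: 6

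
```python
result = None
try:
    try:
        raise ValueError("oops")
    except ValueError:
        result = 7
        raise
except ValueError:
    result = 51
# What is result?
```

Step-by-step execution trace:
1. Inner try: `raise ValueError("oops")` raises ValueError.
2. Inner `except ValueError` matches → result = 7.
3. bare `raise` re-raises the same ValueError.
4. Outer `except ValueError` matches → result = 51.
Result: 51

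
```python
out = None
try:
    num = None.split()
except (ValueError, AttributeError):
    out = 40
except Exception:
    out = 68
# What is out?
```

Step-by-step execution trace:
1. `num = None.split()` raises AttributeError.
2. `except (ValueError, AttributeError)` matches (AttributeError is in the tuple) → out = 40.
3. `except Exception` is not reached.
Result: 40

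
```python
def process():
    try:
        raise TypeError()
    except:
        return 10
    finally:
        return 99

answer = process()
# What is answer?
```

Step-by-step execution trace:
1. `process()` enters try: `raise TypeError()` raises TypeError.
2. bare `except` matches → `return 10` sets pending return value 10.
3. Before returning, `finally: return 99` runs and overrides the pending return.
4. process() returns 99 → answer = 99.
Result: 99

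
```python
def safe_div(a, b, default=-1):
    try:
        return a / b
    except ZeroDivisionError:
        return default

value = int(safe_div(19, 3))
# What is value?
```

Step-by-step execution trace:
1. `safe_div(19, 3)` enters try: `return 19 / 3` → returns 6.333333333333333. No exception raised.
2. `except ZeroDivisionError` is skipped.
3. `int(6.333333333333333)` → 6 → value = 6.
Result: 6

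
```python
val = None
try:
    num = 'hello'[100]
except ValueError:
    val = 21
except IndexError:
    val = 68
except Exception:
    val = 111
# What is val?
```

Step-by-step execution trace:
1. `num = 'hello'[100]` raises IndexError.
2. `except ValueError` does not match IndexError; skipped.
3. `except IndexError` matches → val = 68.
4. Remaining except clauses are skipped.
Result: 68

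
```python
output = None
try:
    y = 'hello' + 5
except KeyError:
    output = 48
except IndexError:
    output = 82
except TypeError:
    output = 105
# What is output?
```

Step-by-step execution trace:
1. `y = 'hello' + 5` raises TypeError.
2. `except KeyError` does not match TypeError; skipped.
3. `except IndexError` does not match TypeError; skipped.
4. `except TypeError` matches → output = 105.
Result: 105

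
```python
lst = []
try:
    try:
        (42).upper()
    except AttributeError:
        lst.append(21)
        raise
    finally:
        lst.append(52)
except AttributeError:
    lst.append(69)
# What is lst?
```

Step-by-step execution trace:
1. Inner try: `(42).upper()` raises AttributeError.
2. Inner `except AttributeError` matches → `lst.append(21)` → lst = [21].
3. bare `raise` re-raises AttributeError.
4. Inner `finally` runs during unwinding: `lst.append(52)` → lst = [21, 52].
5. Outer `except AttributeError` matches → `lst.append(69)` → lst = [21, 52, 69].
Result: [21, 52, 69]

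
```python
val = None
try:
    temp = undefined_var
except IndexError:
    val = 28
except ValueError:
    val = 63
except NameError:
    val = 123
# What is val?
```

Step-by-step execution trace:
1. `temp = undefined_var` raises NameError.
2. `except IndexError` does not match NameError; skipped.
3. `except ValueError` does not match NameError; skipped.
4. `except NameError` matches → val = 123.
Result: 123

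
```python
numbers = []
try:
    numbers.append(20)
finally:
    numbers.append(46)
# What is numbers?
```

Step-by-step execution trace:
1. try: `numbers.append(20)` → numbers = [20].
2. The try body completes without raising.
3. finally always runs: `numbers.append(46)` → numbers = [20, 46].
Result: [20, 46]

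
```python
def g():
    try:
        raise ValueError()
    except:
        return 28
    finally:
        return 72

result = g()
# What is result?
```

Step-by-step execution trace:
1. `g()` enters try: `raise ValueError()` raises ValueError.
2. bare `except` matches → `return 28` sets pending return value 28.
3. Before returning, `finally: return 72` runs and overrides the pending return.
4. g() returns 72 → result = 72.
Result: 72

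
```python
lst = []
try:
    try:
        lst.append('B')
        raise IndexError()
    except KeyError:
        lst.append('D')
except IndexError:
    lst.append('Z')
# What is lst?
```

Step-by-step execution trace:
1. Inner try: `lst.append('B')` → lst = ['B'].
2. `raise IndexError()` raises IndexError.
3. Inner `except KeyError` does not match IndexError; exception propagates to outer try.
4. Outer `except IndexError` matches → `lst.append('Z')` → lst = ['B', 'Z'].
Result: ['B', 'Z']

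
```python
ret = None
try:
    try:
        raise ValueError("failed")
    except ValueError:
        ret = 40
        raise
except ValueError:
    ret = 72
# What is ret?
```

Step-by-step execution trace:
1. Inner try: `raise ValueError("failed")` raises ValueError.
2. Inner `except ValueError` matches → ret = 40.
3. bare `raise` re-raises the same ValueError.
4. Outer `except ValueError` matches → ret = 72.
Result: 72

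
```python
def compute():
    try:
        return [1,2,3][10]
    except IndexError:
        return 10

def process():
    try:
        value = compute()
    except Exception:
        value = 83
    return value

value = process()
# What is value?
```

Step-by-step execution trace:
1. `process()` calls `compute()`.
2. In compute: `[1,2,3][10]` raises IndexError; `except IndexError` catches it → returns 10.
3. In process: `value = compute()` → value = 10. No exception reaches process.
4. `except Exception` is skipped; process returns 10.
5. value = 10.
Result: 10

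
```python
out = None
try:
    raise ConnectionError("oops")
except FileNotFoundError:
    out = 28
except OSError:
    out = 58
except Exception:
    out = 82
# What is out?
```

Step-by-step execution trace:
1. `raise ConnectionError(...)` raises ConnectionError.
2. `except FileNotFoundError` does not match (ConnectionError is not a subclass of FileNotFoundError); skipped.
3. `except OSError` matches (ConnectionError is a subclass of OSError) → out = 58.
4. `except Exception` is not reached.
Result: 58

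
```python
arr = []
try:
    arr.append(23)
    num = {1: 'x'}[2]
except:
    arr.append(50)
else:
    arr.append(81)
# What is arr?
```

Step-by-step execution trace:
1. try: `arr.append(23)` → arr = [23].
2. `num = {1: 'x'}[2]` raises KeyError.
3. bare `except` matches → `arr.append(50)` → arr = [23, 50].
4. `else` is skipped (an exception was raised).
Result: [23, 50]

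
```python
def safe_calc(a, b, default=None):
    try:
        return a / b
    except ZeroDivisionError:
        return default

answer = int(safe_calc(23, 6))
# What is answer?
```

Step-by-step execution trace:
1. `safe_calc(23, 6)` enters try: `return 23 / 6` → returns 3.8333333333333335. No exception raised.
2. `except ZeroDivisionError` is skipped.
3. `int(3.8333333333333335)` → 3 → answer = 3.
Result: 3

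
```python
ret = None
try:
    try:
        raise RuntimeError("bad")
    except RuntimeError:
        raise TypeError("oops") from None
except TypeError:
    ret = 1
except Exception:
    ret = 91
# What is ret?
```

Step-by-step execution trace:
1. Inner try raises RuntimeError; inner `except RuntimeError` catches it.
2. `raise TypeError(...) from None` raises TypeError (from None suppresses __context__, but the active exception is still TypeError).
3. Outer `except TypeError` matches → ret = 1.
4. `except Exception` is not reached.
Result: 1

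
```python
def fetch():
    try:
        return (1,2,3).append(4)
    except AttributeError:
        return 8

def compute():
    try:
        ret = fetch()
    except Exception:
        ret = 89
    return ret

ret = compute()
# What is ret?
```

Step-by-step execution trace:
1. `compute()` calls `fetch()`.
2. In fetch: `(1,2,3).append(4)` raises AttributeError; `except AttributeError` catches it → returns 8.
3. In compute: `ret = fetch()` → ret = 8. No exception reaches compute.
4. `except Exception` is skipped; compute returns 8.
5. ret = 8.
Result: 8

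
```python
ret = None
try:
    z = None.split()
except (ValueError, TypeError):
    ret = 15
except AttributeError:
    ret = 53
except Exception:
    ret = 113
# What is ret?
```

Step-by-step execution trace:
1. `z = None.split()` raises AttributeError.
2. `except (ValueError, TypeError)` does not match AttributeError; skipped.
3. `except AttributeError` matches (exact type match) → ret = 53.
4. `except Exception` is not reached.
Result: 53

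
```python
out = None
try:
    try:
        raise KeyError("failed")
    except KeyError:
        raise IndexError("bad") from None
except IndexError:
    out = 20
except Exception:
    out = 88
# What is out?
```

Step-by-step execution trace:
1. Inner try raises KeyError; inner `except KeyError` catches it.
2. `raise IndexError(...) from None` raises IndexError (from None suppresses __context__, but the active exception is still IndexError).
3. Outer `except IndexError` matches → out = 20.
4. `except Exception` is not reached.
Result: 20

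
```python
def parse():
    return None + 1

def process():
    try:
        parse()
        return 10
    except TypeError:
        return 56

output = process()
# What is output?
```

Step-by-step execution trace:
1. `process()` calls `parse()`.
2. `parse()` evaluates `None + 1`, which raises TypeError; it propagates to the caller.
3. `return 10` is not reached.
4. `except TypeError` in process matches → returns 56.
5. output = 56.
Result: 56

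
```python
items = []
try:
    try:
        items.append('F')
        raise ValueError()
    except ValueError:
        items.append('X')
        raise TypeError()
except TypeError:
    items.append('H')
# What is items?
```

Step-by-step execution trace:
1. Inner try: `items.append('F')` → items = ['F'].
2. `raise ValueError()` raises ValueError.
3. Inner `except ValueError` matches → `items.append('X')` → items = ['F', 'X'].
4. `raise TypeError()` raises TypeError; propagates to outer try.
5. Outer `except TypeError` matches → `items.append('H')` → items = ['F', 'X', 'H'].
Result: ['F', 'X', 'H']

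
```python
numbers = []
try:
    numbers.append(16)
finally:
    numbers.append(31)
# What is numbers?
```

Step-by-step execution trace:
1. try: `numbers.append(16)` → numbers = [16].
2. The try body completes without raising.
3. finally always runs: `numbers.append(31)` → numbers = [16, 31].
Result: [16, 31]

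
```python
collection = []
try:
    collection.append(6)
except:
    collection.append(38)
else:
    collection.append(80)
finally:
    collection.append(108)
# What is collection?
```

Step-by-step execution trace:
1. try: `collection.append(6)` → collection = [6]. No exception raised.
2. `except` is skipped.
3. `else` runs: `collection.append(80)` → collection = [6, 80].
4. `finally` always runs: `collection.append(108)` → collection = [6, 80, 108].
Result: [6, 80, 108]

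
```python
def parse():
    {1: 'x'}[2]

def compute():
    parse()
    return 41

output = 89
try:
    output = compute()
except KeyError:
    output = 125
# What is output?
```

Step-by-step execution trace:
1. output starts at 89.
2. try: `compute()` calls `parse()`.
3. `parse()` evaluates `{1: 'x'}[2]`, which raises KeyError; it propagates through compute (uncaught).
4. `return 41` in compute is not reached; the assignment to output does not complete.
5. `except KeyError` matches → output = 125.
Result: 125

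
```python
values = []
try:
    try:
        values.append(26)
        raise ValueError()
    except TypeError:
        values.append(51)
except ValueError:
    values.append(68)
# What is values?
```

Step-by-step execution trace:
1. Inner try: `values.append(26)` → values = [26].
2. `raise ValueError()` raises ValueError.
3. Inner `except TypeError` does not match ValueError; exception propagates to outer try.
4. Outer `except ValueError` matches → `values.append(68)` → values = [26, 68].
Result: [26, 68]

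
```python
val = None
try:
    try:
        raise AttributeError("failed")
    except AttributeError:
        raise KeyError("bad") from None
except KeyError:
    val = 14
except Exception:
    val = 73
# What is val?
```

Step-by-step execution trace:
1. Inner try raises AttributeError; inner `except AttributeError` catches it.
2. `raise KeyError(...) from None` raises KeyError (from None suppresses __context__, but the active exception is still KeyError).
3. Outer `except KeyError` matches → val = 14.
4. `except Exception` is not reached.
Result: 14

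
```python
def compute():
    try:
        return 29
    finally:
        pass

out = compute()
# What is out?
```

Step-by-step execution trace:
1. `compute()` enters try: `return 29` sets pending return value 29.
2. Before returning, `finally: pass` runs (no effect).
3. compute() returns 29 → out = 29.
Result: 29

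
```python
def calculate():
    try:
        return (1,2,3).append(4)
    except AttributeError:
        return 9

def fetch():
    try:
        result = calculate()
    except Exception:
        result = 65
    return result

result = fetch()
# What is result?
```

Step-by-step execution trace:
1. `fetch()` calls `calculate()`.
2. In calculate: `(1,2,3).append(4)` raises AttributeError; `except AttributeError` catches it → returns 9.
3. In fetch: `result = calculate()` → result = 9. No exception reaches fetch.
4. `except Exception` is skipped; fetch returns 9.
5. result = 9.
Result: 9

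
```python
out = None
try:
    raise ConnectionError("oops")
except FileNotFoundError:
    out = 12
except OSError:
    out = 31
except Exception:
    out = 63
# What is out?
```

Step-by-step execution trace:
1. `raise ConnectionError(...)` raises ConnectionError.
2. `except FileNotFoundError` does not match (ConnectionError is not a subclass of FileNotFoundError); skipped.
3. `except OSError` matches (ConnectionError is a subclass of OSError) → out = 31.
4. `except Exception` is not reached.
Result: 31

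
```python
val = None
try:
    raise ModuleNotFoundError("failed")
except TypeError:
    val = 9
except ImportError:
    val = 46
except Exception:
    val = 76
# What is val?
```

Step-by-step execution trace:
1. `raise ModuleNotFoundError(...)` raises ModuleNotFoundError.
2. `except TypeError` does not match (ModuleNotFoundError is not a subclass of TypeError); skipped.
3. `except ImportError` matches (ModuleNotFoundError is a subclass of ImportError) → val = 46.
4. `except Exception` is not reached.
Result: 46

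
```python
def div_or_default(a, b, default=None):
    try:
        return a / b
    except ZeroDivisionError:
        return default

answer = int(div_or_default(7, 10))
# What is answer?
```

Step-by-step execution trace:
1. `div_or_default(7, 10)` enters try: `return 7 / 10` → returns 0.7. No exception raised.
2. `except ZeroDivisionError` is skipped.
3. `int(0.7)` → 0 → answer = 0.
Result: 0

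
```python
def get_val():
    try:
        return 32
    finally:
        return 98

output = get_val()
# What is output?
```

Step-by-step execution trace:
1. `get_val()` enters try: `return 32` sets pending return value 32.
2. Before returning, `finally: return 98` runs and overrides the pending return.
3. get_val() returns 98 → output = 98.
Result: 98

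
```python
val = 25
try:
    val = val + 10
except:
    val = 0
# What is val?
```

Step-by-step execution trace:
1. val starts at 25.
2. try: `val = val + 10` → val = 35. No exception raised.
3. `except` is skipped.
Result: 35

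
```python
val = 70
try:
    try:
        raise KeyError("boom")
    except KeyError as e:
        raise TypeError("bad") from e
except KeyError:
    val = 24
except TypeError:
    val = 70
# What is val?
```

Step-by-step execution trace:
1. Inner try raises KeyError; inner `except KeyError as e` catches it.
2. `raise TypeError(...) from e` raises TypeError (KeyError is attached as __cause__, but only TypeError is active).
3. Outer `except KeyError` does not match TypeError; skipped.
4. Outer `except TypeError` matches → val = 70.
Result: 70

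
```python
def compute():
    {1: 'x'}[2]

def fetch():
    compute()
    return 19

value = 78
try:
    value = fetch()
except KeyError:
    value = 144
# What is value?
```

Step-by-step execution trace:
1. value starts at 78.
2. try: `fetch()` calls `compute()`.
3. `compute()` evaluates `{1: 'x'}[2]`, which raises KeyError; it propagates through fetch (uncaught).
4. `return 19` in fetch is not reached; the assignment to value does not complete.
5. `except KeyError` matches → value = 144.
Result: 144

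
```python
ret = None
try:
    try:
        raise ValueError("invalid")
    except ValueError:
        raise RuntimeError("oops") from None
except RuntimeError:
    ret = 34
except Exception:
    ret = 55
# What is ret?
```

Step-by-step execution trace:
1. Inner try raises ValueError; inner `except ValueError` catches it.
2. `raise RuntimeError(...) from None` raises RuntimeError (from None suppresses __context__, but the active exception is still RuntimeError).
3. Outer `except RuntimeError` matches → ret = 34.
4. `except Exception` is not reached.
Result: 34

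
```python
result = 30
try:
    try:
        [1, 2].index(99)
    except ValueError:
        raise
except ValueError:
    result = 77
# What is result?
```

Step-by-step execution trace:
1. Inner try: `[1, 2].index(99)` raises ValueError.
2. Inner `except ValueError` matches; bare `raise` re-raises the same ValueError.
3. Outer `except ValueError` matches → result = 77.
Result: 77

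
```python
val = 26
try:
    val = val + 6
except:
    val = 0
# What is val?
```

Step-by-step execution trace:
1. val starts at 26.
2. try: `val = val + 6` → val = 32. No exception raised.
3. `except` is skipped.
Result: 32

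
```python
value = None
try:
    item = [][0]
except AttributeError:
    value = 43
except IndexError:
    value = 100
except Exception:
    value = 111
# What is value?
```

Step-by-step execution trace:
1. `item = [][0]` raises IndexError.
2. `except AttributeError` does not match IndexError; skipped.
3. `except IndexError` matches → value = 100.
4. Remaining except clauses are skipped.
Result: 100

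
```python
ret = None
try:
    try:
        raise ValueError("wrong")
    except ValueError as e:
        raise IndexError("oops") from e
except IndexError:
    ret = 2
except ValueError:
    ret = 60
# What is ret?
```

Step-by-step execution trace:
1. Inner try raises ValueError; inner `except ValueError as e` catches it.
2. `raise IndexError(...) from e` raises IndexError (ValueError is attached as __cause__, but only IndexError is active).
3. Outer `except IndexError` matches → ret = 2.
4. `except ValueError` is not reached.
Result: 2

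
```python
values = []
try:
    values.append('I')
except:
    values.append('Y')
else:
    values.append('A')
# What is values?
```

Step-by-step execution trace:
1. try: `values.append('I')` → values = ['I']. No exception raised.
2. `except` is skipped.
3. `else` runs (try completed without exception): `values.append('A')` → values = ['I', 'A'].
Result: ['I', 'A']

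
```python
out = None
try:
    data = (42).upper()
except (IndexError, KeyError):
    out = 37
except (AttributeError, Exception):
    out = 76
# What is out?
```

Step-by-step execution trace:
1. `data = (42).upper()` raises AttributeError.
2. `except (IndexError, KeyError)` does not match AttributeError; skipped.
3. `except (AttributeError, Exception)` matches (AttributeError is in the tuple) → out = 76.
Result: 76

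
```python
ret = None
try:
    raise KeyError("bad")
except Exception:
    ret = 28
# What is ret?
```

Step-by-step execution trace:
1. `raise KeyError(...)` raises KeyError.
2. `except Exception` matches (KeyError is a subclass of Exception) → ret = 28.
Result: 28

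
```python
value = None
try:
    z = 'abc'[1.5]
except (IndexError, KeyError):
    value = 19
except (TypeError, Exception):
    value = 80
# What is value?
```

Step-by-step execution trace:
1. `z = 'abc'[1.5]` raises TypeError.
2. `except (IndexError, KeyError)` does not match TypeError; skipped.
3. `except (TypeError, Exception)` matches (TypeError is in the tuple) → value = 80.
Result: 80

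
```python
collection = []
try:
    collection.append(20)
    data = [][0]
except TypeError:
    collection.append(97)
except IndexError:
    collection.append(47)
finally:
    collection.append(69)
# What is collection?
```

Step-by-step execution trace:
1. try: `collection.append(20)` → collection = [20].
2. `data = [][0]` raises IndexError.
3. `except TypeError` does not match IndexError; skipped.
4. `except IndexError` matches → `collection.append(47)` → collection = [20, 47].
5. finally always runs: `collection.append(69)` → collection = [20, 47, 69].
Result: [20, 47, 69]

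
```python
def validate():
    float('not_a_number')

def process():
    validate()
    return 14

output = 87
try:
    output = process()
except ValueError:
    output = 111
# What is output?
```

Step-by-step execution trace:
1. output starts at 87.
2. try: `process()` calls `validate()`.
3. `validate()` evaluates `float('not_a_number')`, which raises ValueError; it propagates through process (uncaught).
4. `return 14` in process is not reached; the assignment to output does not complete.
5. `except ValueError` matches → output = 111.
Result: 111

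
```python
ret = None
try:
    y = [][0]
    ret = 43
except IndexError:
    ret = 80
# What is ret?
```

Step-by-step execution trace:
1. `y = [][0]` raises IndexError.
2. `ret = 43` is not reached.
3. `except IndexError` matches → ret = 80.
Result: 80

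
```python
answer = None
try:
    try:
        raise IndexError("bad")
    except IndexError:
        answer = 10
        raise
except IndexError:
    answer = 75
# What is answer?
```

Step-by-step execution trace:
1. Inner try: `raise IndexError("bad")` raises IndexError.
2. Inner `except IndexError` matches → answer = 10.
3. bare `raise` re-raises the same IndexError.
4. Outer `except IndexError` matches → answer = 75.
Result: 75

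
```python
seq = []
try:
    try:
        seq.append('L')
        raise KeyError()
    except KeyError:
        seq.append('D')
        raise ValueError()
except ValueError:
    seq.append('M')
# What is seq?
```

Step-by-step execution trace:
1. Inner try: `seq.append('L')` → seq = ['L'].
2. `raise KeyError()` raises KeyError.
3. Inner `except KeyError` matches → `seq.append('D')` → seq = ['L', 'D'].
4. `raise ValueError()` raises ValueError; propagates to outer try.
5. Outer `except ValueError` matches → `seq.append('M')` → seq = ['L', 'D', 'M'].
Result: ['L', 'D', 'M']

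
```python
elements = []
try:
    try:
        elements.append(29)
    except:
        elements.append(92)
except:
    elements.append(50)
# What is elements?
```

Step-by-step execution trace:
1. Inner try: `elements.append(29)` → elements = [29]. No exception raised.
2. Inner `except` is skipped.
3. Inner try completes normally; outer `except` is skipped.
Result: [29]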